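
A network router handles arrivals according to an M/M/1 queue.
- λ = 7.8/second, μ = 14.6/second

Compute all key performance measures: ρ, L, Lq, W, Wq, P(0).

Step 1: ρ = λ/μ = 7.8/14.6 = 0.5342
Step 2: L = λ/(μ-λ) = 7.8/6.80 = 1.1471
Step 3: Lq = λ²/(μ(μ-λ)) = 60.84/(14.6×6.80) = 0.6128
Step 4: W = 1/(μ-λ) = 1/6.80 = 0.14706
Step 5: Wq = λ/(μ(μ-λ)) = 7.8/(14.6×6.80) = 0.07857
Step 6: P(0) = 1-ρ = 0.4658
Verify: L = λW = 7.8×0.14706 = 1.1471 ✔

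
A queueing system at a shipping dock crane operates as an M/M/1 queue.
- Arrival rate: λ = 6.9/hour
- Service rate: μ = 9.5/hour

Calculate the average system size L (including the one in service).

ρ = λ/μ = 6.9/9.5 = 0.7263
For M/M/1: L = λ/(μ-λ)
L = 6.9/(9.5-6.9) = 6.9/2.60
L = 2.6538 containers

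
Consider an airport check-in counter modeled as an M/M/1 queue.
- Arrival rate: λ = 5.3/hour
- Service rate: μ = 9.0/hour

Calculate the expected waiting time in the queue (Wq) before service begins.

First, compute utilization: ρ = λ/μ = 5.3/9.0 = 0.5889
For M/M/1: Wq = λ/(μ(μ-λ))
Wq = 5.3/(9.0 × (9.0-5.3))
Wq = 5.3/(9.0 × 3.70)
Wq = 0.1592 hours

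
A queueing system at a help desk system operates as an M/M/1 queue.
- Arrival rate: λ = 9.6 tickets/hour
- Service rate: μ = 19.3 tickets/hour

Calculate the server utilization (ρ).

Server utilization: ρ = λ/μ
ρ = 9.6/19.3 = 0.4974
The server is busy 49.74% of the time.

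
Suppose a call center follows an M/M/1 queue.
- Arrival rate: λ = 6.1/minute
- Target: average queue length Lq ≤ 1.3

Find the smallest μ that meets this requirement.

For M/M/1: Lq = λ²/(μ(μ-λ))
Need Lq ≤ 1.3, i.e. μ(μ-λ) ≥ λ²/1.3
μ² - 6.1μ - 37.21/1.3 ≥ 0  →  μ² - 6.1μ - 28.62308 ≥ 0
Quadratic formula (positive root): μ = [λ + √(λ² + 4×28.62308)]/2
Discriminant: 37.21 + 4×28.62308 = 151.7023, √151.7023 = 12.31675
μ ≥ (6.1 + 12.31675)/2 = 9.2084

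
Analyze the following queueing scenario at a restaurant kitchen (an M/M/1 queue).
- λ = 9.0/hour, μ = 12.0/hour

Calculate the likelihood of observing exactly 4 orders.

ρ = λ/μ = 9.0/12.0 = 0.7500
P(n) = (1-ρ)ρⁿ
P(4) = (1-0.7500) × 0.7500^4
P(4) = 0.2500 × 0.3164
P(4) = 0.07910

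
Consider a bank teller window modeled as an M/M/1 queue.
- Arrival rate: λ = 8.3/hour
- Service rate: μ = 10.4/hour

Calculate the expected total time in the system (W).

First, compute utilization: ρ = λ/μ = 8.3/10.4 = 0.7981
For M/M/1: W = 1/(μ-λ)
W = 1/(10.4-8.3) = 1/2.10
W = 0.4762 hours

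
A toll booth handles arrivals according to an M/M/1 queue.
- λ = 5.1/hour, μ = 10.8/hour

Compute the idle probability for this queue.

ρ = λ/μ = 5.1/10.8 = 0.4722
P(0) = 1 - ρ = 1 - 0.4722 = 0.5278
The server is idle 52.78% of the time.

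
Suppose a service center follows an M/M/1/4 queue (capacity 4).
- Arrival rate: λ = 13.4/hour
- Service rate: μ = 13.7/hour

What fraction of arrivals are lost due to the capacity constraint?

ρ = λ/μ = 13.4/13.7 = 0.9781
P₀ = (1-ρ)/(1-ρ^(K+1)) = (1-0.9781)/(1-0.9781^5) = 0.02190/0.1048 = 0.2090
P_K = P₀×ρ^K = 0.20895 × 0.9781^4 = 0.20895 × 0.91524 = 0.1912
Blocking probability = 19.12%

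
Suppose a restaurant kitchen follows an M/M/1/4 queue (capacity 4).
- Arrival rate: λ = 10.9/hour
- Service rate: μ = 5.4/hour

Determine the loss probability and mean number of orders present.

ρ = λ/μ = 10.9/5.4 = 2.0185
P₀ = (1-ρ)/(1-ρ^(K+1)) = (1-2.0185)/(1-2.0185^5) = -1.0185/-32.5076 = 0.03133
P_K = P₀×ρ^K = 0.03133 × 2.0185^4 = 0.03133 × 16.6003 = 0.5201
Blocking probability P_4 = 0.5201 (52.01%)
L = ρ[1 - (K+1)ρ^K + Kρ^(K+1)] / [(1-ρ)(1-ρ^(K+1))]
L = 2.0185 × (1 - 5×16.6003 + 4×33.5076) / ((1 - 2.0185) × (1 - 33.5076)) = 3.1720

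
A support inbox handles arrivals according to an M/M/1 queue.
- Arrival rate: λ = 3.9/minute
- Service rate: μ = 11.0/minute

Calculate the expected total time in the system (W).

First, compute utilization: ρ = λ/μ = 3.9/11.0 = 0.3545
For M/M/1: W = 1/(μ-λ)
W = 1/(11.0-3.9) = 1/7.10
W = 0.1408 minutes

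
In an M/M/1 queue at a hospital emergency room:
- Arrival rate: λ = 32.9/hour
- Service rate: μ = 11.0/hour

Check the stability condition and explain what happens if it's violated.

Stability requires ρ = λ/(cμ) < 1
ρ = 32.9/(1 × 11.0) = 32.9/11.00 = 2.9909
Since 2.9909 ≥ 1, the system is UNSTABLE.
Queue grows without bound. Need μ > λ = 32.9.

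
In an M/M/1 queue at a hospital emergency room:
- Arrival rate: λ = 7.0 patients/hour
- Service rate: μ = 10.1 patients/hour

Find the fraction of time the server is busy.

Server utilization: ρ = λ/μ
ρ = 7.0/10.1 = 0.6931
The server is busy 69.31% of the time.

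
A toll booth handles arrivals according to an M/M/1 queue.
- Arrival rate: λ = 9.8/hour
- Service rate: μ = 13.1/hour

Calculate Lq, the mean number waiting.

ρ = λ/μ = 9.8/13.1 = 0.7481
For M/M/1: Lq = λ²/(μ(μ-λ))
Lq = 96.04/(13.1 × 3.30)
Lq = 2.2216 vehicles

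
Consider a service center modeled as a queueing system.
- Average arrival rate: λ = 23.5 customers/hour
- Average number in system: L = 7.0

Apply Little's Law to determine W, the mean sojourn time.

Little's Law: L = λW, so W = L/λ
W = 7.0/23.5 = 0.2979 hours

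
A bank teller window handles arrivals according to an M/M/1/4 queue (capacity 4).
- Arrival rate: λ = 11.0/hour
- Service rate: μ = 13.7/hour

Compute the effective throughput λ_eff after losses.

ρ = λ/μ = 11.0/13.7 = 0.8029
P₀ = (1-ρ)/(1-ρ^(K+1)) = (1-0.8029)/(1-0.8029^5) = 0.1971/0.6663 = 0.2958
P_K = P₀×ρ^K = 0.2958 × 0.8029^4 = 0.2958 × 0.4156 = 0.1229
λ_eff = λ(1-P_K) = 11.0 × (1 - 0.12293) = 11.0 × 0.87707 = 9.6478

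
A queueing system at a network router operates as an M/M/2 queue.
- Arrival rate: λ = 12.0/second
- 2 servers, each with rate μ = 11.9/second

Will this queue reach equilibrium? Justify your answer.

Stability requires ρ = λ/(cμ) < 1
ρ = 12.0/(2 × 11.9) = 12.0/23.80 = 0.5042
Since 0.5042 < 1, the system is STABLE.
The servers are busy 50.42% of the time.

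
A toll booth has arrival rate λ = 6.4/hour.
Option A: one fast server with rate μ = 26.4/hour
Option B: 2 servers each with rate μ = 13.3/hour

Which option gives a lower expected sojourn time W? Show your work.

Option A: single server μ = 26.4 (M/M/1)
  ρ_A = 6.4/26.4 = 0.2424
  W_A = 1/(μ-λ) = 1/(26.4-6.4) = 1/20.00 = 0.05000

Option B: 2 servers μ = 13.3 (M/M/2)
  ρ_B = λ/(cμ) = 6.4/(2×13.3) = 0.2406
  Offered load a = λ/μ = cρ = 6.4/13.3 = 0.4812
  P₀ = [ Σₙ₌₀^1 aⁿ/n! + a^2/(2!(1-ρ)) ]⁻¹
  Σ = a^0/0! + a^1/1! = 1.0000 + 0.4812 = 1.4812
  a^2/(2!(1-ρ)) = 0.2316/(2 × 0.7594) = 0.1525
  P₀ = 1/(1.4812 + 0.1525) = 0.6121
  Lq = P₀·a^2·ρ / (2!(1-ρ)²) = 0.6121 × 0.2316 × 0.2406 / (2 × 0.5767) = 0.02957
  Wq_B = Lq/λ = 0.02957/6.4 = 0.004620
  W_B = Wq_B + 1/μ = 0.004620 + 0.07519 = 0.07981

Since W_A = 0.05000 < W_B = 0.07981, Option A (single fast server) has the shorter time in system.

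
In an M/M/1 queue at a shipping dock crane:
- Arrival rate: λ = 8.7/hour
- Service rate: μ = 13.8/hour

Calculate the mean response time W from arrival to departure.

First, compute utilization: ρ = λ/μ = 8.7/13.8 = 0.6304
For M/M/1: W = 1/(μ-λ)
W = 1/(13.8-8.7) = 1/5.10
W = 0.1961 hours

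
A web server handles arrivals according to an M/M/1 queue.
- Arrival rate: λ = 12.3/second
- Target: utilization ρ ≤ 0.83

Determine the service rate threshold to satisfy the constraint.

ρ = λ/μ, so μ = λ/ρ
μ ≥ 12.3/0.83 = 14.8193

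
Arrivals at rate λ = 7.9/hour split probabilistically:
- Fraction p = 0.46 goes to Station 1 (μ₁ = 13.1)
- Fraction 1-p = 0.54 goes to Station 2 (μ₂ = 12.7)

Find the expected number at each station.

Effective rates: λ₁ = 7.9×0.46 = 3.634, λ₂ = 7.9×0.54 = 4.266
Station 1: ρ₁ = 3.634/13.1 = 0.2774, L₁ = ρ₁/(1-ρ₁) = 0.2774/(1-0.2774) = 0.3839
Station 2: ρ₂ = 4.266/12.7 = 0.3359, L₂ = ρ₂/(1-ρ₂) = 0.3359/(1-0.3359) = 0.5058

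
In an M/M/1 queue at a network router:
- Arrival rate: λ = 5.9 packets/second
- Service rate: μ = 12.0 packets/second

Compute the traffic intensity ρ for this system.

Server utilization: ρ = λ/μ
ρ = 5.9/12.0 = 0.4917
The server is busy 49.17% of the time.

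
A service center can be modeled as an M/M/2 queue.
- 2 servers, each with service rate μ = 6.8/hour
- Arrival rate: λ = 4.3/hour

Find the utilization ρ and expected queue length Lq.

Traffic intensity: ρ = λ/(cμ) = 4.3/(2×6.8) = 0.3162
Since ρ = 0.3162 < 1, system is stable.
Offered load a = λ/μ = cρ = 4.3/6.8 = 0.6324
P₀ = [ Σₙ₌₀^1 aⁿ/n! + a^2/(2!(1-ρ)) ]⁻¹
Σ = a^0/0! + a^1/1! = 1.0000 + 0.6324 = 1.6324
a^2/(2!(1-ρ)) = 0.3999/(2 × 0.6838) = 0.2924
P₀ = 1/(1.63235 + 0.292378) = 0.5196
Lq = P₀·a^2·ρ / (2!(1-ρ)²) = 0.51955 × 0.39987 × 0.31618 / (2 × 0.46761) = 0.07024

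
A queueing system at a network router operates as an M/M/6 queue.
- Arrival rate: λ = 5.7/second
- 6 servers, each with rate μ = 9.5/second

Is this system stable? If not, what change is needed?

Stability requires ρ = λ/(cμ) < 1
ρ = 5.7/(6 × 9.5) = 5.7/57.00 = 0.1000
Since 0.1000 < 1, the system is STABLE.
The servers are busy 10.00% of the time.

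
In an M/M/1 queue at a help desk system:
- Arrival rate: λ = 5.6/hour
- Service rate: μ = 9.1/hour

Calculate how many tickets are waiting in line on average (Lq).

ρ = λ/μ = 5.6/9.1 = 0.6154
For M/M/1: Lq = λ²/(μ(μ-λ))
Lq = 31.36/(9.1 × 3.50)
Lq = 0.9846 tickets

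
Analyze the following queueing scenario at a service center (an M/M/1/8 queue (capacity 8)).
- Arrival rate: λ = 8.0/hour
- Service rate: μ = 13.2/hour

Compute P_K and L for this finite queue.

ρ = λ/μ = 8.0/13.2 = 0.60606
P₀ = (1-ρ)/(1-ρ^(K+1)) = (1-0.60606)/(1-0.60606^9) = 0.3939/0.9890 = 0.3983
P_K = P₀×ρ^K = 0.398334 × 0.60606^8 = 0.398334 × 0.0182022 = 0.007251
Blocking probability P_8 = 0.007251 (0.73%)
L = ρ[1 - (K+1)ρ^K + Kρ^(K+1)] / [(1-ρ)(1-ρ^(K+1))]
L = 0.60606 × (1 - 9×0.01820 + 8×0.01103) / ((1 - 0.60606) × (1 - 0.01103)) = 1.4381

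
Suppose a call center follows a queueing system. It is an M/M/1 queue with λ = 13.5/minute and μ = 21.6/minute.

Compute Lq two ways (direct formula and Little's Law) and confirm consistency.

Method 1 (direct): Lq = λ²/(μ(μ-λ)) = 182.25/(21.6 × 8.10) = 1.0417

Method 2 (Little's Law):
W = 1/(μ-λ) = 1/8.10 = 0.12346
Wq = W - 1/μ = 0.12346 - 0.046296 = 0.07716
Lq = λWq = 13.5 × 0.07716 = 1.0417 ✔ (matches Method 1)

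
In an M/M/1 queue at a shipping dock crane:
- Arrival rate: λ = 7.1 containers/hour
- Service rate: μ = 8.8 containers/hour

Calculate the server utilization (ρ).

Server utilization: ρ = λ/μ
ρ = 7.1/8.8 = 0.8068
The server is busy 80.68% of the time.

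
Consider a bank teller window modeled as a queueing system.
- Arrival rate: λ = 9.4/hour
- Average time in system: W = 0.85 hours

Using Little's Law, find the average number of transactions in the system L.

Little's Law: L = λW
L = 9.4 × 0.85 = 7.9900 transactions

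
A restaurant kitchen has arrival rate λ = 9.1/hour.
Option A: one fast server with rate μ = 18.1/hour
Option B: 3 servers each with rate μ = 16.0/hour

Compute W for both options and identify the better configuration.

Option A: single server μ = 18.1 (M/M/1)
  ρ_A = 9.1/18.1 = 0.5028
  W_A = 1/(μ-λ) = 1/(18.1-9.1) = 1/9.00 = 0.1111

Option B: 3 servers μ = 16.0 (M/M/3)
  ρ_B = λ/(cμ) = 9.1/(3×16.0) = 0.1896
  Offered load a = λ/μ = cρ = 9.1/16.0 = 0.5687
  P₀ = [ Σₙ₌₀^2 aⁿ/n! + a^3/(3!(1-ρ)) ]⁻¹
  Σ = a^0/0! + a^1/1! + a^2/2! = 1.0000 + 0.56875 + 0.16174 = 1.7305
  a^3/(3!(1-ρ)) = 0.1840/(6 × 0.8104) = 0.03784
  P₀ = 1/(1.7305 + 0.03784) = 0.5655
  Lq = P₀·a^3·ρ / (3!(1-ρ)²) = 0.56551 × 0.18398 × 0.18958 / (6 × 0.65678) = 0.005005
  Wq_B = Lq/λ = 0.005005/9.1 = 0.0005500
  W_B = Wq_B + 1/μ = 0.0005500 + 0.06250 = 0.06305

Since W_B = 0.06305 < W_A = 0.1111, Option B (multiple servers) has the shorter time in system.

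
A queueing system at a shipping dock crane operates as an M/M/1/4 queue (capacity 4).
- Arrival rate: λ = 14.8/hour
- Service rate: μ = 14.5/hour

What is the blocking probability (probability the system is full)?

ρ = λ/μ = 14.8/14.5 = 1.0206897
P₀ = (1-ρ)/(1-ρ^(K+1)) = (1-1.0206897)/(1-1.0206897^5) = -0.02069/-0.1078 = 0.1919
P_K = P₀×ρ^K = 0.1919 × 1.0206897^4 = 0.1919 × 1.0854 = 0.2083
Blocking probability = 20.83%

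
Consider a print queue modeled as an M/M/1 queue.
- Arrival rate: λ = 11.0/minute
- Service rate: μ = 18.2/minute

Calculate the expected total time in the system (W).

First, compute utilization: ρ = λ/μ = 11.0/18.2 = 0.6044
For M/M/1: W = 1/(μ-λ)
W = 1/(18.2-11.0) = 1/7.20
W = 0.1389 minutes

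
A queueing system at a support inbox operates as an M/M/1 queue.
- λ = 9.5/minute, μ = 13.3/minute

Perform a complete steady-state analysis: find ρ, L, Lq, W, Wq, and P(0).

Step 1: ρ = λ/μ = 9.5/13.3 = 0.7143
Step 2: L = λ/(μ-λ) = 9.5/3.80 = 2.5000
Step 3: Lq = λ²/(μ(μ-λ)) = 90.25/(13.3×3.80) = 1.7857
Step 4: W = 1/(μ-λ) = 1/3.80 = 0.26316
Step 5: Wq = λ/(μ(μ-λ)) = 9.5/(13.3×3.80) = 0.1880
Step 6: P(0) = 1-ρ = 0.2857
Verify: L = λW = 9.5×0.26316 = 2.5000 ✔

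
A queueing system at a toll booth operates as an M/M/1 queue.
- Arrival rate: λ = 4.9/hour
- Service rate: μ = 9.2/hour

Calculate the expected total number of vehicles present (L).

ρ = λ/μ = 4.9/9.2 = 0.5326
For M/M/1: L = λ/(μ-λ)
L = 4.9/(9.2-4.9) = 4.9/4.30
L = 1.1395 vehicles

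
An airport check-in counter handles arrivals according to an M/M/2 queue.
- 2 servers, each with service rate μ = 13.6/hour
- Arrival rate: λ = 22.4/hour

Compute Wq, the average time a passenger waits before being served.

Traffic intensity: ρ = λ/(cμ) = 22.4/(2×13.6) = 0.8235
Since ρ = 0.8235 < 1, system is stable.
Offered load a = λ/μ = cρ = 22.4/13.6 = 1.6471
P₀ = [ Σₙ₌₀^1 aⁿ/n! + a^2/(2!(1-ρ)) ]⁻¹
Σ = a^0/0! + a^1/1! = 1.0000 + 1.6471 = 2.6471
a^2/(2!(1-ρ)) = 2.7128/(2 × 0.17647) = 7.6863
P₀ = 1/(2.6471 + 7.6863) = 0.09677
Lq = P₀·a^2·ρ / (2!(1-ρ)²) = 0.09677 × 2.7128 × 0.8235 / (2 × 0.03114) = 3.4712
Wq = Lq/λ = 3.4712/22.4 = 0.1550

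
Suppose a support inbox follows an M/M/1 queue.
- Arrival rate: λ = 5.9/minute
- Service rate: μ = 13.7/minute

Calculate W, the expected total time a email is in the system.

First, compute utilization: ρ = λ/μ = 5.9/13.7 = 0.4307
For M/M/1: W = 1/(μ-λ)
W = 1/(13.7-5.9) = 1/7.80
W = 0.1282 minutes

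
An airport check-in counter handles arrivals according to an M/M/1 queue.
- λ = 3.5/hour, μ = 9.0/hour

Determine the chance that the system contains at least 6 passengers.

ρ = λ/μ = 3.5/9.0 = 0.38889
P(N ≥ n) = ρⁿ
P(N ≥ 6) = 0.38889^6
P(N ≥ 6) = 0.003459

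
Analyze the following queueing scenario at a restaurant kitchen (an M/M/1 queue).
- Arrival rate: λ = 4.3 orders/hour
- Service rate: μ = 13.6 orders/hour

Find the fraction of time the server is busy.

Server utilization: ρ = λ/μ
ρ = 4.3/13.6 = 0.3162
The server is busy 31.62% of the time.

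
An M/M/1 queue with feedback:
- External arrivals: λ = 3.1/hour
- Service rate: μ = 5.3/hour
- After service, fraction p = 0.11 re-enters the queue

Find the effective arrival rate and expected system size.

Effective arrival rate: λ_eff = λ/(1-p) = 3.1/(1-0.11) = 3.1/0.89 = 3.483146
ρ = λ_eff/μ = 3.483146/5.3 = 0.657197
L = ρ/(1-ρ) = 0.657197/(1-0.657197) = 1.9171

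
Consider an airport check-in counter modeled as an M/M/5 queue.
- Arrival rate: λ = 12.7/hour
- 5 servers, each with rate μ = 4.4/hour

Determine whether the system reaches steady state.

Stability requires ρ = λ/(cμ) < 1
ρ = 12.7/(5 × 4.4) = 12.7/22.00 = 0.5773
Since 0.5773 < 1, the system is STABLE.
The servers are busy 57.73% of the time.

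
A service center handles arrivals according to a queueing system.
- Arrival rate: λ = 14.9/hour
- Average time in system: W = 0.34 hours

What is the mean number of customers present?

Little's Law: L = λW
L = 14.9 × 0.34 = 5.0660 customers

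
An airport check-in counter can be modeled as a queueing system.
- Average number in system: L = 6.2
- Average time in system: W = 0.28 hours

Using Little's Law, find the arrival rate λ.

Little's Law: L = λW, so λ = L/W
λ = 6.2/0.28 = 22.1429 passengers/hour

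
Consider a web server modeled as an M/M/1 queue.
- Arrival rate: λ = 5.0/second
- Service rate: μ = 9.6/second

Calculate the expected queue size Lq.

ρ = λ/μ = 5.0/9.6 = 0.5208
For M/M/1: Lq = λ²/(μ(μ-λ))
Lq = 25.00/(9.6 × 4.60)
Lq = 0.5661 requests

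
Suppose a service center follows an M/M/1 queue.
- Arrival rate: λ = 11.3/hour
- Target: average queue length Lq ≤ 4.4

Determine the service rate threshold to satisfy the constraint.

For M/M/1: Lq = λ²/(μ(μ-λ))
Need Lq ≤ 4.4, i.e. μ(μ-λ) ≥ λ²/4.4
μ² - 11.3μ - 127.69/4.4 ≥ 0  →  μ² - 11.3μ - 29.02045 ≥ 0
Quadratic formula (positive root): μ = [λ + √(λ² + 4×29.02045)]/2
Discriminant: 127.69 + 4×29.02045 = 243.7718, √243.7718 = 15.6132
μ ≥ (11.3 + 15.6132)/2 = 13.4566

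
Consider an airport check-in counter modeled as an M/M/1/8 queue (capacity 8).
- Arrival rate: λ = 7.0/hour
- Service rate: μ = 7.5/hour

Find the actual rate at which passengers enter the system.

ρ = λ/μ = 7.0/7.5 = 0.93333
P₀ = (1-ρ)/(1-ρ^(K+1)) = (1-0.93333)/(1-0.93333^9) = 0.06667/0.4626 = 0.1441
P_K = P₀×ρ^K = 0.14413 × 0.93333^8 = 0.14413 × 0.57581 = 0.08299
λ_eff = λ(1-P_K) = 7.0 × (1 - 0.08299) = 7.0 × 0.91701 = 6.4191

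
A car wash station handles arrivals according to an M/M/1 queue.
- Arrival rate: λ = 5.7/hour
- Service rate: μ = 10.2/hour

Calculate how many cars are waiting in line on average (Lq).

ρ = λ/μ = 5.7/10.2 = 0.5588
For M/M/1: Lq = λ²/(μ(μ-λ))
Lq = 32.49/(10.2 × 4.50)
Lq = 0.7078 cars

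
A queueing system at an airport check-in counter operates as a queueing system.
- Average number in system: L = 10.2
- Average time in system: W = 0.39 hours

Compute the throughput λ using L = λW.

Little's Law: L = λW, so λ = L/W
λ = 10.2/0.39 = 26.1538 passengers/hour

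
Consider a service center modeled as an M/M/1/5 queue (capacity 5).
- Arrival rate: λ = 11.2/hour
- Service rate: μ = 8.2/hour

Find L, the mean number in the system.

ρ = λ/μ = 11.2/8.2 = 1.36585
P₀ = (1-ρ)/(1-ρ^(K+1)) = (1-1.36585)/(1-1.36585^6) = -0.36585/-5.4926 = 0.06661
P_K = P₀×ρ^K = 0.06661 × 1.36585^5 = 0.06661 × 4.7535 = 0.3166
L = ρ[1 - (K+1)ρ^K + Kρ^(K+1)] / [(1-ρ)(1-ρ^(K+1))]
L = 1.36585 × (1 - 6×4.75352 + 5×6.49259) / ((1 - 1.36585) × (1 - 6.49259)) = 3.3590 customers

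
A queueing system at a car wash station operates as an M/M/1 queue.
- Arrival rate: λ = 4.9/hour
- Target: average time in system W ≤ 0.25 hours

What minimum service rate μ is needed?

For M/M/1: W = 1/(μ-λ)
Need W ≤ 0.25, so 1/(μ-λ) ≤ 0.25
μ - λ ≥ 1/0.25 = 4.0000
μ ≥ 4.9 + 4.0000 = 8.9000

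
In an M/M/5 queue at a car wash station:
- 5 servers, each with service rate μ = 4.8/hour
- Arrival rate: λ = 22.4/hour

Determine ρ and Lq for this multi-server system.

Traffic intensity: ρ = λ/(cμ) = 22.4/(5×4.8) = 0.9333
Since ρ = 0.9333 < 1, system is stable.
Offered load a = λ/μ = cρ = 22.4/4.8 = 4.6667
P₀ = [ Σₙ₌₀^4 aⁿ/n! + a^5/(5!(1-ρ)) ]⁻¹
Σ = a^0/0! + a^1/1! + a^2/2! + a^3/3! + a^4/4! = 1.000000 + 4.666667 + 10.88889 + 16.93827 + 19.76132 = 53.2551
a^5/(5!(1-ρ)) = 2213.2675/(120 × 0.06666667) = 276.6584
P₀ = 1/(53.2551 + 276.6584) = 0.003031
Lq = P₀·a^5·ρ / (5!(1-ρ)²) = 0.00303110 × 2213.2675 × 0.933333 / (120 × 0.00444444) = 11.7401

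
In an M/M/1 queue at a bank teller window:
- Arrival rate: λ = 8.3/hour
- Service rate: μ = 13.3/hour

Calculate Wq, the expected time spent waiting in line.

First, compute utilization: ρ = λ/μ = 8.3/13.3 = 0.6241
For M/M/1: Wq = λ/(μ(μ-λ))
Wq = 8.3/(13.3 × (13.3-8.3))
Wq = 8.3/(13.3 × 5.00)
Wq = 0.1248 hours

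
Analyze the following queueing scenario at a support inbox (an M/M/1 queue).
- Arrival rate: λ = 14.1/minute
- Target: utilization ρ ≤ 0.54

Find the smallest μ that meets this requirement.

ρ = λ/μ, so μ = λ/ρ
μ ≥ 14.1/0.54 = 26.1111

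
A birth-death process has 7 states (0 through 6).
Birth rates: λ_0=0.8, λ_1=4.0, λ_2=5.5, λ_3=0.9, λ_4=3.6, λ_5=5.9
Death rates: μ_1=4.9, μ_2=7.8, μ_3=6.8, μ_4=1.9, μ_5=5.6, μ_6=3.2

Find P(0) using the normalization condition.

Ratios P(n)/P(0) = (λ₀···λₙ₋₁)/(μ₁···μₙ):
P(1)/P(0) = (0.8)/(4.9) = 0.16327
P(2)/P(0) = (0.8×4.0)/(4.9×7.8) = 0.083726
P(3)/P(0) = (0.8×4.0×5.5)/(4.9×7.8×6.8) = 0.067719
P(4)/P(0) = (0.8×4.0×5.5×0.9)/(4.9×7.8×6.8×1.9) = 0.032078
P(5)/P(0) = (0.8×4.0×5.5×0.9×3.6)/(4.9×7.8×6.8×1.9×5.6) = 0.020621
P(6)/P(0) = (0.8×4.0×5.5×0.9×3.6×5.9)/(4.9×7.8×6.8×1.9×5.6×3.2) = 0.038021

Normalization: ∑ P(n) = 1
P(0) × (1.0000 + 0.16327 + 0.083726 + 0.067719 + 0.032078 + 0.020621 + 0.038021) = 1
P(0) × 1.4054 = 1
P(0) = 1/1.4054 = 0.7115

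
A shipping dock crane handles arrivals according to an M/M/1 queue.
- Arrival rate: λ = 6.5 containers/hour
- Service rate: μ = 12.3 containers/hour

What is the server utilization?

Server utilization: ρ = λ/μ
ρ = 6.5/12.3 = 0.5285
The server is busy 52.85% of the time.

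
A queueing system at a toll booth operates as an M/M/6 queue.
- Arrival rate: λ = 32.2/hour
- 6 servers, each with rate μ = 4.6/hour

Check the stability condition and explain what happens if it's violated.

Stability requires ρ = λ/(cμ) < 1
ρ = 32.2/(6 × 4.6) = 32.2/27.60 = 1.1667
Since 1.1667 ≥ 1, the system is UNSTABLE.
Need c > λ/μ = 32.2/4.6 = 7.00.
Minimum servers needed: c = 8.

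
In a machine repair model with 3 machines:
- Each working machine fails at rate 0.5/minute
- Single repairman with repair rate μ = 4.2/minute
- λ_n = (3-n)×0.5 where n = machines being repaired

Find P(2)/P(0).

P(2)/P(0) = ∏_{i=0}^{2-1} λ_i/μ_{i+1}
= (3-0)×0.5/4.2 × (3-1)×0.5/4.2
= 0.08503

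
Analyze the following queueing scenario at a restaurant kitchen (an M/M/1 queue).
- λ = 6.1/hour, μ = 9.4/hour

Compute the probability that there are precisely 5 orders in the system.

ρ = λ/μ = 6.1/9.4 = 0.64894
P(n) = (1-ρ)ρⁿ
P(5) = (1-0.64894) × 0.64894^5
P(5) = 0.35106 × 0.11509
P(5) = 0.04040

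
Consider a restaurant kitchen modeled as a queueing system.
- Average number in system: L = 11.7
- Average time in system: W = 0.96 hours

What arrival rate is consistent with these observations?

Little's Law: L = λW, so λ = L/W
λ = 11.7/0.96 = 12.1875 orders/hour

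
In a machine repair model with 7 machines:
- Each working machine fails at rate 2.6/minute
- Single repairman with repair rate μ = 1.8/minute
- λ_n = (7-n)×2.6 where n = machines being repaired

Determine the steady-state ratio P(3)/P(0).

P(3)/P(0) = ∏_{i=0}^{3-1} λ_i/μ_{i+1}
= (7-0)×2.6/1.8 × (7-1)×2.6/1.8 × (7-2)×2.6/1.8
= 632.8807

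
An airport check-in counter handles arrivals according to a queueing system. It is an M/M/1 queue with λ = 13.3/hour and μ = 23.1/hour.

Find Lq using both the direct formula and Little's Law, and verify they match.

Method 1 (direct): Lq = λ²/(μ(μ-λ)) = 176.89/(23.1 × 9.80) = 0.7814

Method 2 (Little's Law):
W = 1/(μ-λ) = 1/9.80 = 0.10204
Wq = W - 1/μ = 0.10204 - 0.043290 = 0.05875
Lq = λWq = 13.3 × 0.05875 = 0.7814 ✔ (matches Method 1)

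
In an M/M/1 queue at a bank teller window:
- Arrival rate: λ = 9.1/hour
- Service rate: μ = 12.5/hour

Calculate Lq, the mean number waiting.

ρ = λ/μ = 9.1/12.5 = 0.7280
For M/M/1: Lq = λ²/(μ(μ-λ))
Lq = 82.81/(12.5 × 3.40)
Lq = 1.9485 transactions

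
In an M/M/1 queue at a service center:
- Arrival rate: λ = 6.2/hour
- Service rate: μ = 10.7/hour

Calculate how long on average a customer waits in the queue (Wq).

First, compute utilization: ρ = λ/μ = 6.2/10.7 = 0.5794
For M/M/1: Wq = λ/(μ(μ-λ))
Wq = 6.2/(10.7 × (10.7-6.2))
Wq = 6.2/(10.7 × 4.50)
Wq = 0.1288 hours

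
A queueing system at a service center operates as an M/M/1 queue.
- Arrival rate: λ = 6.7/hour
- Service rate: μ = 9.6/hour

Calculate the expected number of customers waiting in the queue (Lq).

ρ = λ/μ = 6.7/9.6 = 0.6979
For M/M/1: Lq = λ²/(μ(μ-λ))
Lq = 44.89/(9.6 × 2.90)
Lq = 1.6124 customers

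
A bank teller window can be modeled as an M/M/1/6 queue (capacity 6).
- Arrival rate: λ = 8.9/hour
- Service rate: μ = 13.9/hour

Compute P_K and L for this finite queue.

ρ = λ/μ = 8.9/13.9 = 0.64029
P₀ = (1-ρ)/(1-ρ^(K+1)) = (1-0.64029)/(1-0.64029^7) = 0.3597/0.9559 = 0.3763
P_K = P₀×ρ^K = 0.3763 × 0.64029^6 = 0.3763 × 0.06891 = 0.02593
Blocking probability P_6 = 0.02593 (2.59%)
L = ρ[1 - (K+1)ρ^K + Kρ^(K+1)] / [(1-ρ)(1-ρ^(K+1))]
L = 0.64029 × (1 - 7×0.06891 + 6×0.04412) / ((1 - 0.64029) × (1 - 0.04412)) = 1.4569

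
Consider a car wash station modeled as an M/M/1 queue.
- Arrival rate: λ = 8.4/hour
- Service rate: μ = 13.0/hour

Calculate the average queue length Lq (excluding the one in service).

ρ = λ/μ = 8.4/13.0 = 0.6462
For M/M/1: Lq = λ²/(μ(μ-λ))
Lq = 70.56/(13.0 × 4.60)
Lq = 1.1799 cars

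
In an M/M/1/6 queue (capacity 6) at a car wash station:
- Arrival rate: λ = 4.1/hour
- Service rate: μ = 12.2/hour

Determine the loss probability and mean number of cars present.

ρ = λ/μ = 4.1/12.2 = 0.336066
P₀ = (1-ρ)/(1-ρ^(K+1)) = (1-0.336066)/(1-0.336066^7) = 0.663934/0.999516 = 0.6643
P_K = P₀×ρ^K = 0.66426 × 0.336066^6 = 0.66426 × 0.0014406 = 0.0009569
Blocking probability P_6 = 0.0009569 (0.09569%)
L = ρ[1 - (K+1)ρ^K + Kρ^(K+1)] / [(1-ρ)(1-ρ^(K+1))]
L = 0.336066 × (1 - 7×0.001441 + 6×0.0004841) / ((1 - 0.336066) × (1 - 0.0004841)) = 0.5028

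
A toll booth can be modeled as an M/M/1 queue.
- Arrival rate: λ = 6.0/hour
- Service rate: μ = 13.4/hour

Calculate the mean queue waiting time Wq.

First, compute utilization: ρ = λ/μ = 6.0/13.4 = 0.4478
For M/M/1: Wq = λ/(μ(μ-λ))
Wq = 6.0/(13.4 × (13.4-6.0))
Wq = 6.0/(13.4 × 7.40)
Wq = 0.06051 hours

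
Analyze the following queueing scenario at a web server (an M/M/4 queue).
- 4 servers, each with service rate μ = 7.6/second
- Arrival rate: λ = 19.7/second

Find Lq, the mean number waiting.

Traffic intensity: ρ = λ/(cμ) = 19.7/(4×7.6) = 0.6480
Since ρ = 0.6480 < 1, system is stable.
Offered load a = λ/μ = cρ = 19.7/7.6 = 2.5921
P₀ = [ Σₙ₌₀^3 aⁿ/n! + a^4/(4!(1-ρ)) ]⁻¹
Σ = a^0/0! + a^1/1! + a^2/2! + a^3/3! = 1.0000 + 2.5921 + 3.3595 + 2.9027 = 9.8543
a^4/(4!(1-ρ)) = 45.1451/(24 × 0.35197) = 5.3443
P₀ = 1/(9.8543 + 5.3443) = 0.06580
Lq = P₀·a^4·ρ / (4!(1-ρ)²) = 0.065795 × 45.1451 × 0.64803 / (24 × 0.12389) = 0.6474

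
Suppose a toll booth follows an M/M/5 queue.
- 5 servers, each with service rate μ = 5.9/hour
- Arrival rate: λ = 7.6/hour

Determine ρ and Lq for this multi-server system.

Traffic intensity: ρ = λ/(cμ) = 7.6/(5×5.9) = 0.2576
Since ρ = 0.2576 < 1, system is stable.
Offered load a = λ/μ = cρ = 7.6/5.9 = 1.2881
P₀ = [ Σₙ₌₀^4 aⁿ/n! + a^5/(5!(1-ρ)) ]⁻¹
Σ = a^0/0! + a^1/1! + a^2/2! + a^3/3! + a^4/4! = 1.0000 + 1.2881 + 0.82965 + 0.35623 + 0.11472 = 3.5887
a^5/(5!(1-ρ)) = 3.5466/(120 × 0.7424) = 0.03981
P₀ = 1/(3.5887 + 0.03981) = 0.2756
Lq = P₀·a^5·ρ / (5!(1-ρ)²) = 0.27559 × 3.5466 × 0.25763 / (120 × 0.55112) = 0.003808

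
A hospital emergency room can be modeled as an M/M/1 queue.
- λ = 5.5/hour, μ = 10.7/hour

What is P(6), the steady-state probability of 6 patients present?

ρ = λ/μ = 5.5/10.7 = 0.51402
P(n) = (1-ρ)ρⁿ
P(6) = (1-0.51402) × 0.51402^6
P(6) = 0.48598 × 0.018445
P(6) = 0.008964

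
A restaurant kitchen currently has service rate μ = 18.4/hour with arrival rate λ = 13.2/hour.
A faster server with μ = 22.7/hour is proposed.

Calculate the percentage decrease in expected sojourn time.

System 1: ρ₁ = 13.2/18.4 = 0.7174, W₁ = 1/(18.4-13.2) = 0.192308
System 2: ρ₂ = 13.2/22.7 = 0.5815, W₂ = 1/(22.7-13.2) = 0.105263
Improvement: (W₁-W₂)/W₁ = (0.192308-0.105263)/0.192308 = 45.26%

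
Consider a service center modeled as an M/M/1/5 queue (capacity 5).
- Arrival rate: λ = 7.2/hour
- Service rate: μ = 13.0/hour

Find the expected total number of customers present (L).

ρ = λ/μ = 7.2/13.0 = 0.55385
P₀ = (1-ρ)/(1-ρ^(K+1)) = (1-0.55385)/(1-0.55385^6) = 0.44615/0.97114 = 0.4594
P_K = P₀×ρ^K = 0.4594 × 0.55385^5 = 0.4594 × 0.05211 = 0.02394
L = ρ[1 - (K+1)ρ^K + Kρ^(K+1)] / [(1-ρ)(1-ρ^(K+1))]
L = 0.55385 × (1 - 6×0.05211 + 5×0.02886) / ((1 - 0.55385) × (1 - 0.02886)) = 1.0631 customers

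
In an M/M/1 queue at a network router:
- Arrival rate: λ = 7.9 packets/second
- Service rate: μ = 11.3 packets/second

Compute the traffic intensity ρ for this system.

Server utilization: ρ = λ/μ
ρ = 7.9/11.3 = 0.6991
The server is busy 69.91% of the time.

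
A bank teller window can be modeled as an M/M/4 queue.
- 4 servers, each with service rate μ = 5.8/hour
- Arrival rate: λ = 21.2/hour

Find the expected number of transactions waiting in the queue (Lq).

Traffic intensity: ρ = λ/(cμ) = 21.2/(4×5.8) = 0.9138
Since ρ = 0.9138 < 1, system is stable.
Offered load a = λ/μ = cρ = 21.2/5.8 = 3.6552
P₀ = [ Σₙ₌₀^3 aⁿ/n! + a^4/(4!(1-ρ)) ]⁻¹
Σ = a^0/0! + a^1/1! + a^2/2! + a^3/3! = 1.0000 + 3.6552 + 6.6801 + 8.1390 = 19.4743
a^4/(4!(1-ρ)) = 178.49723/(24 × 0.086206897) = 86.2737
P₀ = 1/(19.4743 + 86.2737) = 0.009456
Lq = P₀·a^4·ρ / (4!(1-ρ)²) = 0.0094564 × 178.4972 × 0.91379 / (24 × 0.0074316) = 8.6479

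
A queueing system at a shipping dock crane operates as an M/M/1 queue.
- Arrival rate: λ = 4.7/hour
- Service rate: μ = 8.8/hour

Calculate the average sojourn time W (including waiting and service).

First, compute utilization: ρ = λ/μ = 4.7/8.8 = 0.5341
For M/M/1: W = 1/(μ-λ)
W = 1/(8.8-4.7) = 1/4.10
W = 0.2439 hours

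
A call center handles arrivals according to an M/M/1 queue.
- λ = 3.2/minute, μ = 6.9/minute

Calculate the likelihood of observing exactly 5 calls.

ρ = λ/μ = 3.2/6.9 = 0.46377
P(n) = (1-ρ)ρⁿ
P(5) = (1-0.46377) × 0.46377^5
P(5) = 0.5362 × 0.02145
P(5) = 0.01150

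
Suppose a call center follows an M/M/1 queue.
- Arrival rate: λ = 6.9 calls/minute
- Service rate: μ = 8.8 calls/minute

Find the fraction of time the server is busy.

Server utilization: ρ = λ/μ
ρ = 6.9/8.8 = 0.7841
The server is busy 78.41% of the time.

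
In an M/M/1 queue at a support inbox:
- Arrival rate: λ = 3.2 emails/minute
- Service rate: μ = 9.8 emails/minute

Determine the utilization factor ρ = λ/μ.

Server utilization: ρ = λ/μ
ρ = 3.2/9.8 = 0.3265
The server is busy 32.65% of the time.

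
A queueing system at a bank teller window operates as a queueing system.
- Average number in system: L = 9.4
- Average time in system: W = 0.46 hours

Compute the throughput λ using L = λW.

Little's Law: L = λW, so λ = L/W
λ = 9.4/0.46 = 20.4348 transactions/hour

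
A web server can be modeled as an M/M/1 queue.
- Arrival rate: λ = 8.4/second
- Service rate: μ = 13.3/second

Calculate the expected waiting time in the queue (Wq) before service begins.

First, compute utilization: ρ = λ/μ = 8.4/13.3 = 0.6316
For M/M/1: Wq = λ/(μ(μ-λ))
Wq = 8.4/(13.3 × (13.3-8.4))
Wq = 8.4/(13.3 × 4.90)
Wq = 0.1289 seconds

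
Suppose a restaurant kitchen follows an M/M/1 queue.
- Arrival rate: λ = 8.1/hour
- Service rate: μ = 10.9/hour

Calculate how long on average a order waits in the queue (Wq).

First, compute utilization: ρ = λ/μ = 8.1/10.9 = 0.7431
For M/M/1: Wq = λ/(μ(μ-λ))
Wq = 8.1/(10.9 × (10.9-8.1))
Wq = 8.1/(10.9 × 2.80)
Wq = 0.2654 hours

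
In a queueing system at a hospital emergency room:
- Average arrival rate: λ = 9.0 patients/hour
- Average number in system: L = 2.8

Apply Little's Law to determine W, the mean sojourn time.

Little's Law: L = λW, so W = L/λ
W = 2.8/9.0 = 0.3111 hours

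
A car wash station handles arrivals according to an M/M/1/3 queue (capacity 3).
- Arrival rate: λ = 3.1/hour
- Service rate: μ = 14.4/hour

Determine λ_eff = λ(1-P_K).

ρ = λ/μ = 3.1/14.4 = 0.21528
P₀ = (1-ρ)/(1-ρ^(K+1)) = (1-0.21528)/(1-0.21528^4) = 0.7847/0.9979 = 0.7864
P_K = P₀×ρ^K = 0.7864 × 0.21528^3 = 0.7864 × 0.009977 = 0.007846
λ_eff = λ(1-P_K) = 3.1 × (1 - 0.007846) = 3.1 × 0.99215 = 3.0757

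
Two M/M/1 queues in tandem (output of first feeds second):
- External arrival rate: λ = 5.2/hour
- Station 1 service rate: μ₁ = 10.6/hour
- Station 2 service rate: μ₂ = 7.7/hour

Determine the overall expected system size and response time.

By Jackson's theorem, each station behaves as independent M/M/1.
Station 1: ρ₁ = 5.2/10.6 = 0.4906, L₁ = ρ₁/(1-ρ₁) = λ/(μ₁-λ) = 5.2/5.40 = 0.9630
Station 2: ρ₂ = 5.2/7.7 = 0.6753, L₂ = ρ₂/(1-ρ₂) = λ/(μ₂-λ) = 5.2/2.50 = 2.0800
Total: L = L₁ + L₂ = 0.9630 + 2.0800 = 3.0430
W = L/λ = 3.0430/5.2 = 0.5852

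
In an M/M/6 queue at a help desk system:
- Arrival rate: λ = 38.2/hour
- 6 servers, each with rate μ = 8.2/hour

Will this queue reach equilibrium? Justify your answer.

Stability requires ρ = λ/(cμ) < 1
ρ = 38.2/(6 × 8.2) = 38.2/49.20 = 0.7764
Since 0.7764 < 1, the system is STABLE.
The servers are busy 77.64% of the time.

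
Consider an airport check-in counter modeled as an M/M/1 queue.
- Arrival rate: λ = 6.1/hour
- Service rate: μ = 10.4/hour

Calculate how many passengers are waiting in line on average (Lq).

ρ = λ/μ = 6.1/10.4 = 0.5865
For M/M/1: Lq = λ²/(μ(μ-λ))
Lq = 37.21/(10.4 × 4.30)
Lq = 0.8321 passengers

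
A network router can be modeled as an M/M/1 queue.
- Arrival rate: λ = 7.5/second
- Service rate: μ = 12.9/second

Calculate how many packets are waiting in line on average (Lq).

ρ = λ/μ = 7.5/12.9 = 0.5814
For M/M/1: Lq = λ²/(μ(μ-λ))
Lq = 56.25/(12.9 × 5.40)
Lq = 0.8075 packets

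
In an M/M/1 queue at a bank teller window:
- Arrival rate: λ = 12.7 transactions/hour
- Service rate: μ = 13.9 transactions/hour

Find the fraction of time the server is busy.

Server utilization: ρ = λ/μ
ρ = 12.7/13.9 = 0.9137
The server is busy 91.37% of the time.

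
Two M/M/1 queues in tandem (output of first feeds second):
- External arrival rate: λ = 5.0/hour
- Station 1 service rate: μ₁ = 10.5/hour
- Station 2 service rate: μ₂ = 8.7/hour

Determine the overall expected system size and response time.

By Jackson's theorem, each station behaves as independent M/M/1.
Station 1: ρ₁ = 5.0/10.5 = 0.4762, L₁ = ρ₁/(1-ρ₁) = λ/(μ₁-λ) = 5.0/5.50 = 0.909091
Station 2: ρ₂ = 5.0/8.7 = 0.5747, L₂ = ρ₂/(1-ρ₂) = λ/(μ₂-λ) = 5.0/3.70 = 1.35135
Total: L = L₁ + L₂ = 0.909091 + 1.35135 = 2.2604
W = L/λ = 2.2604/5.0 = 0.4521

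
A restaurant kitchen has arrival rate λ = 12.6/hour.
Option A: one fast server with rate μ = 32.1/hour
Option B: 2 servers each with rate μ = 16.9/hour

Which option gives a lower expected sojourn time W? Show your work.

Option A: single server μ = 32.1 (M/M/1)
  ρ_A = 12.6/32.1 = 0.3925
  W_A = 1/(μ-λ) = 1/(32.1-12.6) = 1/19.50 = 0.05128

Option B: 2 servers μ = 16.9 (M/M/2)
  ρ_B = λ/(cμ) = 12.6/(2×16.9) = 0.3728
  Offered load a = λ/μ = cρ = 12.6/16.9 = 0.7456
  P₀ = [ Σₙ₌₀^1 aⁿ/n! + a^2/(2!(1-ρ)) ]⁻¹
  Σ = a^0/0! + a^1/1! = 1.0000 + 0.7456 = 1.7456
  a^2/(2!(1-ρ)) = 0.55586/(2 × 0.62722) = 0.4431
  P₀ = 1/(1.7456 + 0.4431) = 0.4569
  Lq = P₀·a^2·ρ / (2!(1-ρ)²) = 0.4569 × 0.5559 × 0.3728 / (2 × 0.3934) = 0.1203
  Wq_B = Lq/λ = 0.12033/12.6 = 0.009550
  W_B = Wq_B + 1/μ = 0.009550 + 0.05917 = 0.06872

Since W_A = 0.05128 < W_B = 0.06872, Option A (single fast server) has the shorter time in system.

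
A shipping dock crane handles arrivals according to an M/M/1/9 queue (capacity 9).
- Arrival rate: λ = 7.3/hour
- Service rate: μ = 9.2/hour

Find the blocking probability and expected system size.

ρ = λ/μ = 7.3/9.2 = 0.79348
P₀ = (1-ρ)/(1-ρ^(K+1)) = (1-0.79348)/(1-0.79348^10) = 0.2065/0.9011 = 0.2292
P_K = P₀×ρ^K = 0.2292 × 0.79348^9 = 0.2292 × 0.1247 = 0.02858
Blocking probability P_9 = 0.02858 (2.86%)
L = ρ[1 - (K+1)ρ^K + Kρ^(K+1)] / [(1-ρ)(1-ρ^(K+1))]
L = 0.79348 × (1 - 10×0.124688 + 9×0.0989373) / ((1 - 0.79348) × (1 - 0.0989373)) = 2.7441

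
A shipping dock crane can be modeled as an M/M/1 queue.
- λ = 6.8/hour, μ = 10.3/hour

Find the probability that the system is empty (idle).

ρ = λ/μ = 6.8/10.3 = 0.6602
P(0) = 1 - ρ = 1 - 0.6602 = 0.3398
The server is idle 33.98% of the time.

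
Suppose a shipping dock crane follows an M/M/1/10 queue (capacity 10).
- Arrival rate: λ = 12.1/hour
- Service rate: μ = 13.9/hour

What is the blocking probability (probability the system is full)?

ρ = λ/μ = 12.1/13.9 = 0.870504
P₀ = (1-ρ)/(1-ρ^(K+1)) = (1-0.870504)/(1-0.870504^11) = 0.1295/0.7825 = 0.1655
P_K = P₀×ρ^K = 0.16549 × 0.870504^10 = 0.16549 × 0.24987 = 0.04135
Blocking probability = 4.14%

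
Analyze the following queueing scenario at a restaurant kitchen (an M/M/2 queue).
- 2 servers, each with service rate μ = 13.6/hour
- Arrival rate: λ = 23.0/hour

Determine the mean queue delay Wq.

Traffic intensity: ρ = λ/(cμ) = 23.0/(2×13.6) = 0.8456
Since ρ = 0.8456 < 1, system is stable.
Offered load a = λ/μ = cρ = 23.0/13.6 = 1.6912
P₀ = [ Σₙ₌₀^1 aⁿ/n! + a^2/(2!(1-ρ)) ]⁻¹
Σ = a^0/0! + a^1/1! = 1.0000 + 1.6912 = 2.6912
a^2/(2!(1-ρ)) = 2.86008/(2 × 0.154412) = 9.2612
P₀ = 1/(2.6912 + 9.2612) = 0.08367
Lq = P₀·a^2·ρ / (2!(1-ρ)²) = 0.083665 × 2.8601 × 0.84559 / (2 × 0.023843) = 4.2432
Wq = Lq/λ = 4.2432/23.0 = 0.1845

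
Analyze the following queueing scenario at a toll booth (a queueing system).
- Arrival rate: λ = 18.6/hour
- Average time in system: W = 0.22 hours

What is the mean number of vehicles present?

Little's Law: L = λW
L = 18.6 × 0.22 = 4.0920 vehicles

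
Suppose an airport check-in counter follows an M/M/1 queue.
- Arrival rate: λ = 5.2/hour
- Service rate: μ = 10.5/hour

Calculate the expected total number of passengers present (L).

ρ = λ/μ = 5.2/10.5 = 0.4952
For M/M/1: L = λ/(μ-λ)
L = 5.2/(10.5-5.2) = 5.2/5.30
L = 0.9811 passengers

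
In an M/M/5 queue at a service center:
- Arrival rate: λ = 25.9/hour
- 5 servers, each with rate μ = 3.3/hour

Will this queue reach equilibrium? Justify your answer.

Stability requires ρ = λ/(cμ) < 1
ρ = 25.9/(5 × 3.3) = 25.9/16.50 = 1.5697
Since 1.5697 ≥ 1, the system is UNSTABLE.
Need c > λ/μ = 25.9/3.3 = 7.85.
Minimum servers needed: c = 8.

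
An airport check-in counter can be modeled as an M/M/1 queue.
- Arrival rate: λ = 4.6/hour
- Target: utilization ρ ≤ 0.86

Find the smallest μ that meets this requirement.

ρ = λ/μ, so μ = λ/ρ
μ ≥ 4.6/0.86 = 5.3488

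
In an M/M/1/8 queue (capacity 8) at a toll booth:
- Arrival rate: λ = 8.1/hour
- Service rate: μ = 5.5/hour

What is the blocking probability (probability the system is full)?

ρ = λ/μ = 8.1/5.5 = 1.47273
P₀ = (1-ρ)/(1-ρ^(K+1)) = (1-1.47273)/(1-1.47273^9) = -0.4727/-31.5918 = 0.01496
P_K = P₀×ρ^K = 0.01496 × 1.47273^8 = 0.01496 × 22.1302 = 0.3311
Blocking probability = 33.11%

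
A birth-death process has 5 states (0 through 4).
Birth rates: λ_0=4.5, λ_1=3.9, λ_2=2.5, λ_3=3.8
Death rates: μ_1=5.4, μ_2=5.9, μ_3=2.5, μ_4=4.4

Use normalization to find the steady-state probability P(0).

Ratios P(n)/P(0) = (λ₀···λₙ₋₁)/(μ₁···μₙ):
P(1)/P(0) = (4.5)/(5.4) = 0.83333
P(2)/P(0) = (4.5×3.9)/(5.4×5.9) = 0.55085
P(3)/P(0) = (4.5×3.9×2.5)/(5.4×5.9×2.5) = 0.55085
P(4)/P(0) = (4.5×3.9×2.5×3.8)/(5.4×5.9×2.5×4.4) = 0.47573

Normalization: ∑ P(n) = 1
P(0) × (1.0000 + 0.83333 + 0.55085 + 0.55085 + 0.47573) = 1
P(0) × 3.4108 = 1
P(0) = 1/3.4108 = 0.2932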